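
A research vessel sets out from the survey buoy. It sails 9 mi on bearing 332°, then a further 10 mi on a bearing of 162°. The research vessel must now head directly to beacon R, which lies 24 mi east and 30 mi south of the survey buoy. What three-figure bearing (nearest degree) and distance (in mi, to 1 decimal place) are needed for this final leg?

Leg 1 (332°, 9 mi): east 9 sin 332° = -4.23, north 9 cos 332° = 7.95
Leg 2 (162°, 10 mi): east 10 sin 162° = 3.09, north 10 cos 162° = -9.51
Current position: (-1.14, -1.56). Target: (24, -30). Remaining: Δeast = 25.14, Δnorth = -28.44.
Bearing = atan2(25.14, -28.44) mod 360° = 138.53°; distance = √((25.14)² + (-28.44)²) = 37.952 mi.

139°, 38.0 mi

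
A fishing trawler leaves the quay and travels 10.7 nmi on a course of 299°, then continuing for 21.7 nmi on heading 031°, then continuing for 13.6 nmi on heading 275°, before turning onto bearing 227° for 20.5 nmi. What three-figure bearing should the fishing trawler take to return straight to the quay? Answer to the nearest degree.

Leg 1 (299°, 10.7 nmi): east 10.7 sin 299° = -9.36, north 10.7 cos 299° = 5.19
Leg 2 (031°, 21.7 nmi): east 21.7 sin 31° = 11.18, north 21.7 cos 31° = 18.60
Leg 3 (275°, 13.6 nmi): east 13.6 sin 275° = -13.55, north 13.6 cos 275° = 1.19
Leg 4 (227°, 20.5 nmi): east 20.5 sin 227° = -14.99, north 20.5 cos 227° = -13.98
Net displacement: -26.72 east, 10.99 north. Direction back to start is (26.72, -10.99): bearing = atan2(26.72, -10.99) mod 360° = 112.36° ≈ 112°.

112°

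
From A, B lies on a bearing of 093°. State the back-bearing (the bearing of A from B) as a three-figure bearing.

Back-bearing = 093° + 180° = 273°.

273°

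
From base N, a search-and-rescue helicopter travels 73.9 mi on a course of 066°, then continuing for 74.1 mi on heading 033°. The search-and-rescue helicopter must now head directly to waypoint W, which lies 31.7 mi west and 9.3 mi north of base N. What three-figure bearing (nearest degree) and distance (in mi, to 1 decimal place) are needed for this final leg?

Leg 1 (066°, 73.9 mi): east 73.9 sin 66° = 67.51, north 73.9 cos 66° = 30.06
Leg 2 (033°, 74.1 mi): east 74.1 sin 33° = 40.36, north 74.1 cos 33° = 62.15
Current position: (107.87, 92.20). Target: (-31.7, 9.3). Remaining: Δeast = -139.57, Δnorth = -82.90.
Bearing = atan2(-139.57, -82.90) mod 360° = 239.29°; distance = √((-139.57)² + (-82.90)²) = 162.334 mi.

239°, 162.3 mi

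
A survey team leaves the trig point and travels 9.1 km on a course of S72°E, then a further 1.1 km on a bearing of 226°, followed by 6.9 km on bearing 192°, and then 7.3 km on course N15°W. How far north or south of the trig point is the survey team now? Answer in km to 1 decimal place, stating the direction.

Leg 1 (S72°E, 9.1 km): east 9.1 sin 108° = 8.65, north 9.1 cos 108° = -2.81
Leg 2 (226°, 1.1 km): east 1.1 sin 226° = -0.79, north 1.1 cos 226° = -0.76
Leg 3 (192°, 6.9 km): east 6.9 sin 192° = -1.43, north 6.9 cos 192° = -6.75
Leg 4 (N15°W, 7.3 km): east 7.3 sin 345° = -1.89, north 7.3 cos 345° = 7.05
Net north component: -3.27 km.

3.3 km south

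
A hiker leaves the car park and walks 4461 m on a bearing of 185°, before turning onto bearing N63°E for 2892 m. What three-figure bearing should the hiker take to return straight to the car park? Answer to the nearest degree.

325°

Leg 1 (185°, 4461 m): east 4461 sin 185° = -388.80, north 4461 cos 185° = -4444.02
Leg 2 (N63°E, 2892 m): east 2892 sin 63° = 2576.79, north 2892 cos 63° = 1312.94
Net displacement: 2187.99 east, -3131.08 north. Direction back to start is (-2187.99, 3131.08): bearing = atan2(-2187.99, 3131.08) mod 360° = 325.05° ≈ 325°.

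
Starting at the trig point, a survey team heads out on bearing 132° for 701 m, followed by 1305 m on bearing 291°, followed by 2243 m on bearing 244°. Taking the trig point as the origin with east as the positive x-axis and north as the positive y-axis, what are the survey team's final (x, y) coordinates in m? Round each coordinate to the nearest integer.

(-2713, -985)

Leg 1 (132°, 701 m): east 701 sin 132° = 520.94, north 701 cos 132° = -469.06
Leg 2 (291°, 1305 m): east 1305 sin 291° = -1218.32, north 1305 cos 291° = 467.67
Leg 3 (244°, 2243 m): east 2243 sin 244° = -2016.00, north 2243 cos 244° = -983.27
Summing: -2713.37 m east, -984.66 m north → (-2713, -985).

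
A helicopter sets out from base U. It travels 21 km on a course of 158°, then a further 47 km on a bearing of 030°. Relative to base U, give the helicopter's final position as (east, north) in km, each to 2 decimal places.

(31.37, 21.23)

Leg 1 (158°, 21 km): east 21 sin 158° = 7.87, north 21 cos 158° = -19.47
Leg 2 (030°, 47 km): east 47 sin 30° = 23.50, north 47 cos 30° = 40.70
Summing: 31.37 km east, 21.23 km north → (31.37, 21.23).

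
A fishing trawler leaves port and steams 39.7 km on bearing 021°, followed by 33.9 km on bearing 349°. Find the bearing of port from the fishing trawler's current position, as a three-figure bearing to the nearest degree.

186°

Leg 1 (021°, 39.7 km): east 39.7 sin 21° = 14.23, north 39.7 cos 21° = 37.06
Leg 2 (349°, 33.9 km): east 33.9 sin 349° = -6.47, north 33.9 cos 349° = 33.28
Net displacement: 7.76 east, 70.34 north. Direction back to start is (-7.76, -70.34): bearing = atan2(-7.76, -70.34) mod 360° = 186.29° ≈ 186°.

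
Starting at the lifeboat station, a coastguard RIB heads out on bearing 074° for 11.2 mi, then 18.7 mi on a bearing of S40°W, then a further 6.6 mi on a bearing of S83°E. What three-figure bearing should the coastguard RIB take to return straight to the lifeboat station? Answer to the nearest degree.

336°

Leg 1 (074°, 11.2 mi): east 11.2 sin 74° = 10.77, north 11.2 cos 74° = 3.09
Leg 2 (S40°W, 18.7 mi): east 18.7 sin 220° = -12.02, north 18.7 cos 220° = -14.33
Leg 3 (S83°E, 6.6 mi): east 6.6 sin 97° = 6.55, north 6.6 cos 97° = -0.80
Net displacement: 5.30 east, -12.04 north. Direction back to start is (-5.30, 12.04): bearing = atan2(-5.30, 12.04) mod 360° = 336.26° ≈ 336°.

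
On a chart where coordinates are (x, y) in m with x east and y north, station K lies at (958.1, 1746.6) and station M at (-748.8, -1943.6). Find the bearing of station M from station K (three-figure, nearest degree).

205°

Δeast = -748.8 − 958.1 = -1706.90; Δnorth = -1943.6 − 1746.6 = -3690.20.
Bearing = atan2(Δeast, Δnorth) mod 360° = 204.82° ≈ 205°.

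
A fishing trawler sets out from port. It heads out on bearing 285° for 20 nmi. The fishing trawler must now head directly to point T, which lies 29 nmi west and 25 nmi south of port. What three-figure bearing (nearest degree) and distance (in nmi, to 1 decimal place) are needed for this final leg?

198°, 31.7 nmi

Leg 1 (285°, 20 nmi): east 20 sin 285° = -19.32, north 20 cos 285° = 5.18
Current position: (-19.32, 5.18). Target: (-29, -25). Remaining: Δeast = -9.68, Δnorth = -30.18.
Bearing = atan2(-9.68, -30.18) mod 360° = 197.79°; distance = √((-9.68)² + (-30.18)²) = 31.691 nmi.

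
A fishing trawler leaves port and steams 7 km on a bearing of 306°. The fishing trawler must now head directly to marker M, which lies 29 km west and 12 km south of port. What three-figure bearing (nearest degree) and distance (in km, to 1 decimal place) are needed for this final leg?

Leg 1 (306°, 7 km): east 7 sin 306° = -5.66, north 7 cos 306° = 4.11
Current position: (-5.66, 4.11). Target: (-29, -12). Remaining: Δeast = -23.34, Δnorth = -16.11.
Bearing = atan2(-23.34, -16.11) mod 360° = 235.37°; distance = √((-23.34)² + (-16.11)²) = 28.360 km.

235°, 28.4 km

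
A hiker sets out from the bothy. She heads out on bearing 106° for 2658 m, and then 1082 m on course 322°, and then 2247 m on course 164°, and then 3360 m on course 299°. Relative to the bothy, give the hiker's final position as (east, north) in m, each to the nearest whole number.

(-430, -411)

Leg 1 (106°, 2658 m): east 2658 sin 106° = 2555.03, north 2658 cos 106° = -732.64
Leg 2 (322°, 1082 m): east 1082 sin 322° = -666.15, north 1082 cos 322° = 852.63
Leg 3 (164°, 2247 m): east 2247 sin 164° = 619.36, north 2247 cos 164° = -2159.96
Leg 4 (299°, 3360 m): east 3360 sin 299° = -2938.72, north 3360 cos 299° = 1628.96
Summing: -430.48 m east, -411.01 m north → (-430, -411).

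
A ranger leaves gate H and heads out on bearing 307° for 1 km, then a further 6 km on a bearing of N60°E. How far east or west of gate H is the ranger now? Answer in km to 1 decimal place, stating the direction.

4.4 km east

Leg 1 (307°, 1 km): east 1 sin 307° = -0.80, north 1 cos 307° = 0.60
Leg 2 (N60°E, 6 km): east 6 sin 60° = 5.20, north 6 cos 60° = 3.00
Net east component: 4.40 km.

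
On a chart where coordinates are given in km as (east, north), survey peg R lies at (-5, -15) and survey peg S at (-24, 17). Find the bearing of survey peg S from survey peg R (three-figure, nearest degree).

329°

Δeast = -24 − -5 = -19.00; Δnorth = 17 − -15 = 32.00.
Bearing = atan2(Δeast, Δnorth) mod 360° = 329.30° ≈ 329°.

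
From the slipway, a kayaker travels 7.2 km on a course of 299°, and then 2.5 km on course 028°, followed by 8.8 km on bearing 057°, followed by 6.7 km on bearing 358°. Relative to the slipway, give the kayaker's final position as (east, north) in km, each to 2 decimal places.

Leg 1 (299°, 7.2 km): east 7.2 sin 299° = -6.30, north 7.2 cos 299° = 3.49
Leg 2 (028°, 2.5 km): east 2.5 sin 28° = 1.17, north 2.5 cos 28° = 2.21
Leg 3 (057°, 8.8 km): east 8.8 sin 57° = 7.38, north 8.8 cos 57° = 4.79
Leg 4 (358°, 6.7 km): east 6.7 sin 358° = -0.23, north 6.7 cos 358° = 6.70
Summing: 2.02 km east, 17.19 km north → (2.02, 17.19).

(2.02, 17.19)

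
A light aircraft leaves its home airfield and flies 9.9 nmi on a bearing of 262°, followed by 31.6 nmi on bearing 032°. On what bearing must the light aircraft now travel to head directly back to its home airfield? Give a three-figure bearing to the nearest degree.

Leg 1 (262°, 9.9 nmi): east 9.9 sin 262° = -9.80, north 9.9 cos 262° = -1.38
Leg 2 (032°, 31.6 nmi): east 31.6 sin 32° = 16.75, north 31.6 cos 32° = 26.80
Net displacement: 6.94 east, 25.42 north. Direction back to start is (-6.94, -25.42): bearing = atan2(-6.94, -25.42) mod 360° = 195.27° ≈ 195°.

195°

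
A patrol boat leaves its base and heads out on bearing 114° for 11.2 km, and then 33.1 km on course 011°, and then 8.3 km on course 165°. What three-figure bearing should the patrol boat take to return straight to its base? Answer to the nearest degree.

Leg 1 (114°, 11.2 km): east 11.2 sin 114° = 10.23, north 11.2 cos 114° = -4.56
Leg 2 (011°, 33.1 km): east 33.1 sin 11° = 6.32, north 33.1 cos 11° = 32.49
Leg 3 (165°, 8.3 km): east 8.3 sin 165° = 2.15, north 8.3 cos 165° = -8.02
Net displacement: 18.70 east, 19.92 north. Direction back to start is (-18.70, -19.92): bearing = atan2(-18.70, -19.92) mod 360° = 223.19° ≈ 223°.

223°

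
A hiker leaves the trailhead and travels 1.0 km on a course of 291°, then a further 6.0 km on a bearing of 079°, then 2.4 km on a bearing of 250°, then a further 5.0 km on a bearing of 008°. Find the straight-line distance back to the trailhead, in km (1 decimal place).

Leg 1 (291°, 1.0 km): east 1.0 sin 291° = -0.93, north 1.0 cos 291° = 0.36
Leg 2 (079°, 6.0 km): east 6.0 sin 79° = 5.89, north 6.0 cos 79° = 1.14
Leg 3 (250°, 2.4 km): east 2.4 sin 250° = -2.26, north 2.4 cos 250° = -0.82
Leg 4 (008°, 5.0 km): east 5.0 sin 8° = 0.70, north 5.0 cos 8° = 4.95
Net: 3.40 east, 5.63 north. Distance = √((3.40)² + (5.63)²) = 6.579 km.

6.6 km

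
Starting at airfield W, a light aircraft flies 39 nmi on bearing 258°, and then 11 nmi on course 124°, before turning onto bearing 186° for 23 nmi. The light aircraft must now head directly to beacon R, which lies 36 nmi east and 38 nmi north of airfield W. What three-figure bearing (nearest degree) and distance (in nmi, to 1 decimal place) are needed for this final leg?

Leg 1 (258°, 39 nmi): east 39 sin 258° = -38.15, north 39 cos 258° = -8.11
Leg 2 (124°, 11 nmi): east 11 sin 124° = 9.12, north 11 cos 124° = -6.15
Leg 3 (186°, 23 nmi): east 23 sin 186° = -2.40, north 23 cos 186° = -22.87
Current position: (-31.43, -37.13). Target: (36, 38). Remaining: Δeast = 67.43, Δnorth = 75.13.
Bearing = atan2(67.43, 75.13) mod 360° = 41.91°; distance = √((67.43)² + (75.13)²) = 100.956 nmi.

042°, 101.0 nmi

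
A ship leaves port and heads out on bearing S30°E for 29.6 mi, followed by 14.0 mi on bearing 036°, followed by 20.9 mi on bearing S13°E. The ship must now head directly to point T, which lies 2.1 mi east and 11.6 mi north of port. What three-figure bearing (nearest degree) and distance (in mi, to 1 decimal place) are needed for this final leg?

Leg 1 (S30°E, 29.6 mi): east 29.6 sin 150° = 14.80, north 29.6 cos 150° = -25.63
Leg 2 (036°, 14.0 mi): east 14.0 sin 36° = 8.23, north 14.0 cos 36° = 11.33
Leg 3 (S13°E, 20.9 mi): east 20.9 sin 167° = 4.70, north 20.9 cos 167° = -20.36
Current position: (27.73, -34.67). Target: (2.1, 11.6). Remaining: Δeast = -25.63, Δnorth = 46.27.
Bearing = atan2(-25.63, 46.27) mod 360° = 331.02°; distance = √((-25.63)² + (46.27)²) = 52.897 mi.

331°, 52.9 mi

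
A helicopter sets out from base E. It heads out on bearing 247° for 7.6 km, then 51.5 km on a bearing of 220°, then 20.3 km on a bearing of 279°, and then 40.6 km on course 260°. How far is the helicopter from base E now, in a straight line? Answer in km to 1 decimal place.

Leg 1 (247°, 7.6 km): east 7.6 sin 247° = -7.00, north 7.6 cos 247° = -2.97
Leg 2 (220°, 51.5 km): east 51.5 sin 220° = -33.10, north 51.5 cos 220° = -39.45
Leg 3 (279°, 20.3 km): east 20.3 sin 279° = -20.05, north 20.3 cos 279° = 3.18
Leg 4 (260°, 40.6 km): east 40.6 sin 260° = -39.98, north 40.6 cos 260° = -7.05
Net: -100.13 east, -46.30 north. Distance = √((-100.13)² + (-46.30)²) = 110.317 km.

110.3 km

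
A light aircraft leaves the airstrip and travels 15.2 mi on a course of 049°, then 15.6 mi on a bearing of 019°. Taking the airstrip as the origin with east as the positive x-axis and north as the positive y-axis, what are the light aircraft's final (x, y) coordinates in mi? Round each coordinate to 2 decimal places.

Leg 1 (049°, 15.2 mi): east 15.2 sin 49° = 11.47, north 15.2 cos 49° = 9.97
Leg 2 (019°, 15.6 mi): east 15.6 sin 19° = 5.08, north 15.6 cos 19° = 14.75
Summing: 16.55 mi east, 24.72 mi north → (16.55, 24.72).

(16.55, 24.72)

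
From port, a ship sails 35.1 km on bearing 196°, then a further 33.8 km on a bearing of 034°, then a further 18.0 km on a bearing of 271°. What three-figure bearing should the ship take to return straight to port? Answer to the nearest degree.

Leg 1 (196°, 35.1 km): east 35.1 sin 196° = -9.67, north 35.1 cos 196° = -33.74
Leg 2 (034°, 33.8 km): east 33.8 sin 34° = 18.90, north 33.8 cos 34° = 28.02
Leg 3 (271°, 18.0 km): east 18.0 sin 271° = -18.00, north 18.0 cos 271° = 0.31
Net displacement: -8.77 east, -5.40 north. Direction back to start is (8.77, 5.40): bearing = atan2(8.77, 5.40) mod 360° = 58.36° ≈ 058°.

058°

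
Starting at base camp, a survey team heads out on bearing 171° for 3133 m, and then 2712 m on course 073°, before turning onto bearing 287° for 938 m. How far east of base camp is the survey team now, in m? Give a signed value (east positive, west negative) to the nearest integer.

2187 m

Leg 1 (171°, 3133 m): east 3133 sin 171° = 490.11, north 3133 cos 171° = -3094.43
Leg 2 (073°, 2712 m): east 2712 sin 73° = 2593.50, north 2712 cos 73° = 792.91
Leg 3 (287°, 938 m): east 938 sin 287° = -897.01, north 938 cos 287° = 274.24
Net east component: 2186.59 m.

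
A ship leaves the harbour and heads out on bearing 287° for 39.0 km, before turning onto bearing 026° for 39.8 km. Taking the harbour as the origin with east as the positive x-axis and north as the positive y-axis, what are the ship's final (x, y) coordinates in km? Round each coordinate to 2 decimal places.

(-19.85, 47.17)

Leg 1 (287°, 39.0 km): east 39.0 sin 287° = -37.30, north 39.0 cos 287° = 11.40
Leg 2 (026°, 39.8 km): east 39.8 sin 26° = 17.45, north 39.8 cos 26° = 35.77
Summing: -19.85 km east, 47.17 km north → (-19.85, 47.17).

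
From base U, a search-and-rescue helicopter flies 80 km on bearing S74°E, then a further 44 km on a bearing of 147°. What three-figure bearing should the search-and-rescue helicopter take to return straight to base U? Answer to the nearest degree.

Leg 1 (S74°E, 80 km): east 80 sin 106° = 76.90, north 80 cos 106° = -22.05
Leg 2 (147°, 44 km): east 44 sin 147° = 23.96, north 44 cos 147° = -36.90
Net displacement: 100.87 east, -58.95 north. Direction back to start is (-100.87, 58.95): bearing = atan2(-100.87, 58.95) mod 360° = 300.30° ≈ 300°.

300°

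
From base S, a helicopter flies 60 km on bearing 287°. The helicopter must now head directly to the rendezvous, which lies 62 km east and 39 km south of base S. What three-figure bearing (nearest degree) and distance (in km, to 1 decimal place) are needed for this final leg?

Leg 1 (287°, 60 km): east 60 sin 287° = -57.38, north 60 cos 287° = 17.54
Current position: (-57.38, 17.54). Target: (62, -39). Remaining: Δeast = 119.38, Δnorth = -56.54.
Bearing = atan2(119.38, -56.54) mod 360° = 115.34°; distance = √((119.38)² + (-56.54)²) = 132.092 km.

115°, 132.1 km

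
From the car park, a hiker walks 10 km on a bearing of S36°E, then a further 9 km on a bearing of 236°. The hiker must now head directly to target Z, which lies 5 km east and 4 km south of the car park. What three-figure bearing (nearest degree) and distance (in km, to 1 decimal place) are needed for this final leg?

Leg 1 (S36°E, 10 km): east 10 sin 144° = 5.88, north 10 cos 144° = -8.09
Leg 2 (236°, 9 km): east 9 sin 236° = -7.46, north 9 cos 236° = -5.03
Current position: (-1.58, -13.12). Target: (5, -4). Remaining: Δeast = 6.58, Δnorth = 9.12.
Bearing = atan2(6.58, 9.12) mod 360° = 35.82°; distance = √((6.58)² + (9.12)²) = 11.250 km.

036°, 11.3 km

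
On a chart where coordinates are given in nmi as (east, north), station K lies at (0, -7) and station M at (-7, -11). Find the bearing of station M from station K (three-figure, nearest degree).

Δeast = -7 − 0 = -7.00; Δnorth = -11 − -7 = -4.00.
Bearing = atan2(Δeast, Δnorth) mod 360° = 240.26° ≈ 240°.

240°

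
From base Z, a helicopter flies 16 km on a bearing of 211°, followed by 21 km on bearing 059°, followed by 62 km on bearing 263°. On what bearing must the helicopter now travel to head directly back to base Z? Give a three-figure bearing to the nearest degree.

Leg 1 (211°, 16 km): east 16 sin 211° = -8.24, north 16 cos 211° = -13.71
Leg 2 (059°, 21 km): east 21 sin 59° = 18.00, north 21 cos 59° = 10.82
Leg 3 (263°, 62 km): east 62 sin 263° = -61.54, north 62 cos 263° = -7.56
Net displacement: -51.78 east, -10.45 north. Direction back to start is (51.78, 10.45): bearing = atan2(51.78, 10.45) mod 360° = 78.58° ≈ 079°.

079°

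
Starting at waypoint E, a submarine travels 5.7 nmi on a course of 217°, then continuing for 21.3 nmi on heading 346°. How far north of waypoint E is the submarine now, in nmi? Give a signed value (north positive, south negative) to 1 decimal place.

Leg 1 (217°, 5.7 nmi): east 5.7 sin 217° = -3.43, north 5.7 cos 217° = -4.55
Leg 2 (346°, 21.3 nmi): east 21.3 sin 346° = -5.15, north 21.3 cos 346° = 20.67
Net north component: 16.12 nmi.

16.1 nmi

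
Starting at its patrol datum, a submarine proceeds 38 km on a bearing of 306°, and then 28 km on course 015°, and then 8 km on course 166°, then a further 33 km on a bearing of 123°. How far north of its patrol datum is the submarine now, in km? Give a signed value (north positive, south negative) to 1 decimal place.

23.6 km

Leg 1 (306°, 38 km): east 38 sin 306° = -30.74, north 38 cos 306° = 22.34
Leg 2 (015°, 28 km): east 28 sin 15° = 7.25, north 28 cos 15° = 27.05
Leg 3 (166°, 8 km): east 8 sin 166° = 1.94, north 8 cos 166° = -7.76
Leg 4 (123°, 33 km): east 33 sin 123° = 27.68, north 33 cos 123° = -17.97
Net north component: 23.65 km.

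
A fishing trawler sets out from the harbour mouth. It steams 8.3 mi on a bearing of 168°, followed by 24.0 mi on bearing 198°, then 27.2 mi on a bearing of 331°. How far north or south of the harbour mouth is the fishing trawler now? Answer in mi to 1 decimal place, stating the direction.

Leg 1 (168°, 8.3 mi): east 8.3 sin 168° = 1.73, north 8.3 cos 168° = -8.12
Leg 2 (198°, 24.0 mi): east 24.0 sin 198° = -7.42, north 24.0 cos 198° = -22.83
Leg 3 (331°, 27.2 mi): east 27.2 sin 331° = -13.19, north 27.2 cos 331° = 23.79
Net north component: -7.15 mi.

7.2 mi south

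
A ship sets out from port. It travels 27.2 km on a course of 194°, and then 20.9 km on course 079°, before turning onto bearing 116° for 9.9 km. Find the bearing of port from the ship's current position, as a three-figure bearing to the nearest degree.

Leg 1 (194°, 27.2 km): east 27.2 sin 194° = -6.58, north 27.2 cos 194° = -26.39
Leg 2 (079°, 20.9 km): east 20.9 sin 79° = 20.52, north 20.9 cos 79° = 3.99
Leg 3 (116°, 9.9 km): east 9.9 sin 116° = 8.90, north 9.9 cos 116° = -4.34
Net displacement: 22.83 east, -26.74 north. Direction back to start is (-22.83, 26.74): bearing = atan2(-22.83, 26.74) mod 360° = 319.51° ≈ 320°.

320°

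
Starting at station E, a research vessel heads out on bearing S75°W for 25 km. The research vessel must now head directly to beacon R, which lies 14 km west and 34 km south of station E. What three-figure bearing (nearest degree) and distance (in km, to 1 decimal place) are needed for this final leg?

Leg 1 (S75°W, 25 km): east 25 sin 255° = -24.15, north 25 cos 255° = -6.47
Current position: (-24.15, -6.47). Target: (-14, -34). Remaining: Δeast = 10.15, Δnorth = -27.53.
Bearing = atan2(10.15, -27.53) mod 360° = 159.76°; distance = √((10.15)² + (-27.53)²) = 29.340 km.

160°, 29.3 km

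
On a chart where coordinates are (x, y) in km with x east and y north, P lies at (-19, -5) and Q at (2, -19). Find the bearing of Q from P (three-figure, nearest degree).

124°

Δeast = 2 − -19 = 21.00; Δnorth = -19 − -5 = -14.00.
Bearing = atan2(Δeast, Δnorth) mod 360° = 123.69° ≈ 124°.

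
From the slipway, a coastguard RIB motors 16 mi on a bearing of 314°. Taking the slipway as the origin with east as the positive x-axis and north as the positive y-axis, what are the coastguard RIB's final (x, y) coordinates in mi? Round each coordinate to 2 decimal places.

(-11.51, 11.11)

Leg 1 (314°, 16 mi): east 16 sin 314° = -11.51, north 16 cos 314° = 11.11
Summing: -11.51 mi east, 11.11 mi north → (-11.51, 11.11).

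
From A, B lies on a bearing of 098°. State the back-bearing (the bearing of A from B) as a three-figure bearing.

278°

Back-bearing = 098° + 180° = 278°.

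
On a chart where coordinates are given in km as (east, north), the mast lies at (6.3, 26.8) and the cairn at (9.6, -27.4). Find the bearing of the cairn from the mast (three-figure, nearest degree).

177°

Δeast = 9.6 − 6.3 = 3.30; Δnorth = -27.4 − 26.8 = -54.20.
Bearing = atan2(Δeast, Δnorth) mod 360° = 176.52° ≈ 177°.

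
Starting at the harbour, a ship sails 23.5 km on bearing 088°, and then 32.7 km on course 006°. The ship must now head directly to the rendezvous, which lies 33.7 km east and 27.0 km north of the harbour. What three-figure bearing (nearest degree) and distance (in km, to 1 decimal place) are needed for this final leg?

Leg 1 (088°, 23.5 km): east 23.5 sin 88° = 23.49, north 23.5 cos 88° = 0.82
Leg 2 (006°, 32.7 km): east 32.7 sin 6° = 3.42, north 32.7 cos 6° = 32.52
Current position: (26.90, 33.34). Target: (33.7, 27.0). Remaining: Δeast = 6.80, Δnorth = -6.34.
Bearing = atan2(6.80, -6.34) mod 360° = 133.02°; distance = √((6.80)² + (-6.34)²) = 9.295 km.

133°, 9.3 km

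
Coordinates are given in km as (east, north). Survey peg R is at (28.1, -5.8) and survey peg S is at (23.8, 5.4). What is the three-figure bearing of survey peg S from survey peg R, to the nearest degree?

339°

Δeast = 23.8 − 28.1 = -4.30; Δnorth = 5.4 − -5.8 = 11.20.
Bearing = atan2(Δeast, Δnorth) mod 360° = 339.00° ≈ 339°.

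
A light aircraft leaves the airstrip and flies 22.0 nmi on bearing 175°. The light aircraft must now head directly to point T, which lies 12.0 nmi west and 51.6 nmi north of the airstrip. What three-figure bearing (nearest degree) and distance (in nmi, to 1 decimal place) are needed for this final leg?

Leg 1 (175°, 22.0 nmi): east 22.0 sin 175° = 1.92, north 22.0 cos 175° = -21.92
Current position: (1.92, -21.92). Target: (-12.0, 51.6). Remaining: Δeast = -13.92, Δnorth = 73.52.
Bearing = atan2(-13.92, 73.52) mod 360° = 349.28°; distance = √((-13.92)² + (73.52)²) = 74.822 nmi.

349°, 74.8 nmi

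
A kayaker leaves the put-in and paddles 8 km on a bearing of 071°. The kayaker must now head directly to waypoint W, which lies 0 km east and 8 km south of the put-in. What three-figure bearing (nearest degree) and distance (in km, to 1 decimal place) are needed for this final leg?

Leg 1 (071°, 8 km): east 8 sin 71° = 7.56, north 8 cos 71° = 2.60
Current position: (7.56, 2.60). Target: (0, -8). Remaining: Δeast = -7.56, Δnorth = -10.60.
Bearing = atan2(-7.56, -10.60) mod 360° = 215.50°; distance = √((-7.56)² + (-10.60)²) = 13.026 km.

215°, 13.0 km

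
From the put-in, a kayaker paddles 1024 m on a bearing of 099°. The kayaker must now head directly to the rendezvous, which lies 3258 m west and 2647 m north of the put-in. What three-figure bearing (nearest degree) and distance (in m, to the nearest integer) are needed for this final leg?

Leg 1 (099°, 1024 m): east 1024 sin 99° = 1011.39, north 1024 cos 99° = -160.19
Current position: (1011.39, -160.19). Target: (-3258, 2647). Remaining: Δeast = -4269.39, Δnorth = 2807.19.
Bearing = atan2(-4269.39, 2807.19) mod 360° = 303.33°; distance = √((-4269.39)² + (2807.19)²) = 5109.601 m.

303°, 5110 m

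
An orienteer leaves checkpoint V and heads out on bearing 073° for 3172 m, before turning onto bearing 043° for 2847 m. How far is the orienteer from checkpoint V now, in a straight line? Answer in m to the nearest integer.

Leg 1 (073°, 3172 m): east 3172 sin 73° = 3033.40, north 3172 cos 73° = 927.40
Leg 2 (043°, 2847 m): east 2847 sin 43° = 1941.65, north 2847 cos 43° = 2082.16
Net: 4975.05 east, 3009.57 north. Distance = √((4975.05)² + (3009.57)²) = 5814.516 m.

5815 m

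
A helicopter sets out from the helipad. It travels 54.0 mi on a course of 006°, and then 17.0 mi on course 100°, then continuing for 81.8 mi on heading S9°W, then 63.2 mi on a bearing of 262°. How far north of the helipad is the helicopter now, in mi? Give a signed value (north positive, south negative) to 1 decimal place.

Leg 1 (006°, 54.0 mi): east 54.0 sin 6° = 5.64, north 54.0 cos 6° = 53.70
Leg 2 (100°, 17.0 mi): east 17.0 sin 100° = 16.74, north 17.0 cos 100° = -2.95
Leg 3 (S9°W, 81.8 mi): east 81.8 sin 189° = -12.80, north 81.8 cos 189° = -80.79
Leg 4 (262°, 63.2 mi): east 63.2 sin 262° = -62.58, north 63.2 cos 262° = -8.80
Net north component: -38.84 mi.

-38.8 mi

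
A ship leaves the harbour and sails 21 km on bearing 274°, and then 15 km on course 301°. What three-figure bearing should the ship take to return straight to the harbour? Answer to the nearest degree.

Leg 1 (274°, 21 km): east 21 sin 274° = -20.95, north 21 cos 274° = 1.46
Leg 2 (301°, 15 km): east 15 sin 301° = -12.86, north 15 cos 301° = 7.73
Net displacement: -33.81 east, 9.19 north. Direction back to start is (33.81, -9.19): bearing = atan2(33.81, -9.19) mod 360° = 105.21° ≈ 105°.

105°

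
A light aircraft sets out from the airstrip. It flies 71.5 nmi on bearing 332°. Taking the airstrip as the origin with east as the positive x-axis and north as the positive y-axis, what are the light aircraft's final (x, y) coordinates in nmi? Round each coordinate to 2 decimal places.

Leg 1 (332°, 71.5 nmi): east 71.5 sin 332° = -33.57, north 71.5 cos 332° = 63.13
Summing: -33.57 nmi east, 63.13 nmi north → (-33.57, 63.13).

(-33.57, 63.13)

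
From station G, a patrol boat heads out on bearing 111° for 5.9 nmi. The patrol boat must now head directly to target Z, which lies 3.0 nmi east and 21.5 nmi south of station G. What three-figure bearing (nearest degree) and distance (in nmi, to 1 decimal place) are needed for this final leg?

Leg 1 (111°, 5.9 nmi): east 5.9 sin 111° = 5.51, north 5.9 cos 111° = -2.11
Current position: (5.51, -2.11). Target: (3.0, -21.5). Remaining: Δeast = -2.51, Δnorth = -19.39.
Bearing = atan2(-2.51, -19.39) mod 360° = 187.37°; distance = √((-2.51)² + (-19.39)²) = 19.547 nmi.

187°, 19.5 nmi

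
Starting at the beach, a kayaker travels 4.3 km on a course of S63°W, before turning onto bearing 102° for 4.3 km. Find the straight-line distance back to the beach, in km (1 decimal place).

2.9 km

Leg 1 (S63°W, 4.3 km): east 4.3 sin 243° = -3.83, north 4.3 cos 243° = -1.95
Leg 2 (102°, 4.3 km): east 4.3 sin 102° = 4.21, north 4.3 cos 102° = -0.89
Net: 0.37 east, -2.85 north. Distance = √((0.37)² + (-2.85)²) = 2.871 km.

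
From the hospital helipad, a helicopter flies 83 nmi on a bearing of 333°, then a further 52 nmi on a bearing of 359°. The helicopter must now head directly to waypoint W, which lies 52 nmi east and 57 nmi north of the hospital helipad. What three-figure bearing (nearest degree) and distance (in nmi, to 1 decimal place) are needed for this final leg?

Leg 1 (333°, 83 nmi): east 83 sin 333° = -37.68, north 83 cos 333° = 73.95
Leg 2 (359°, 52 nmi): east 52 sin 359° = -0.91, north 52 cos 359° = 51.99
Current position: (-38.59, 125.95). Target: (52, 57). Remaining: Δeast = 90.59, Δnorth = -68.95.
Bearing = atan2(90.59, -68.95) mod 360° = 127.27°; distance = √((90.59)² + (-68.95)²) = 113.841 nmi.

127°, 113.8 nmi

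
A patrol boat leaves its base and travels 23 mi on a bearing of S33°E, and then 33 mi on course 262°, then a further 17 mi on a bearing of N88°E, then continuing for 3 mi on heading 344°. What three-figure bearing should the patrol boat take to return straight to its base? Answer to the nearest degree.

011°

Leg 1 (S33°E, 23 mi): east 23 sin 147° = 12.53, north 23 cos 147° = -19.29
Leg 2 (262°, 33 mi): east 33 sin 262° = -32.68, north 33 cos 262° = -4.59
Leg 3 (N88°E, 17 mi): east 17 sin 88° = 16.99, north 17 cos 88° = 0.59
Leg 4 (344°, 3 mi): east 3 sin 344° = -0.83, north 3 cos 344° = 2.88
Net displacement: -3.99 east, -20.41 north. Direction back to start is (3.99, 20.41): bearing = atan2(3.99, 20.41) mod 360° = 11.06° ≈ 011°.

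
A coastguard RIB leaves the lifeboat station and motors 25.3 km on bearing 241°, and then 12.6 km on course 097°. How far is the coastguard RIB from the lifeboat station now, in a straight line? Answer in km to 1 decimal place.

Leg 1 (241°, 25.3 km): east 25.3 sin 241° = -22.13, north 25.3 cos 241° = -12.27
Leg 2 (097°, 12.6 km): east 12.6 sin 97° = 12.51, north 12.6 cos 97° = -1.54
Net: -9.62 east, -13.80 north. Distance = √((-9.62)² + (-13.80)²) = 16.824 km.

16.8 km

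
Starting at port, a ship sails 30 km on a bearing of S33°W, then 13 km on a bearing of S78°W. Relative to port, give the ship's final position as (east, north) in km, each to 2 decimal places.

Leg 1 (S33°W, 30 km): east 30 sin 213° = -16.34, north 30 cos 213° = -25.16
Leg 2 (S78°W, 13 km): east 13 sin 258° = -12.72, north 13 cos 258° = -2.70
Summing: -29.06 km east, -27.86 km north → (-29.06, -27.86).

(-29.06, -27.86)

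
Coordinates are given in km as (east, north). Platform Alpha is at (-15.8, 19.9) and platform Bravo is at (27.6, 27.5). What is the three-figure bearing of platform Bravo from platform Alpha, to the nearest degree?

Δeast = 27.6 − -15.8 = 43.40; Δnorth = 27.5 − 19.9 = 7.60.
Bearing = atan2(Δeast, Δnorth) mod 360° = 80.07° ≈ 080°.

080°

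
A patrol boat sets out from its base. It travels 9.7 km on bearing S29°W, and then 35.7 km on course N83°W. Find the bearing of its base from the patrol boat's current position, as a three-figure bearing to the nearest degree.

084°

Leg 1 (S29°W, 9.7 km): east 9.7 sin 209° = -4.70, north 9.7 cos 209° = -8.48
Leg 2 (N83°W, 35.7 km): east 35.7 sin 277° = -35.43, north 35.7 cos 277° = 4.35
Net displacement: -40.14 east, -4.13 north. Direction back to start is (40.14, 4.13): bearing = atan2(40.14, 4.13) mod 360° = 84.12° ≈ 084°.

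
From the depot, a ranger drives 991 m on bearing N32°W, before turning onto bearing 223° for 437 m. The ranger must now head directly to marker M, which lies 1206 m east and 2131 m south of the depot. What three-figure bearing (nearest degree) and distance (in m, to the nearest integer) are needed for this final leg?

Leg 1 (N32°W, 991 m): east 991 sin 328° = -525.15, north 991 cos 328° = 840.42
Leg 2 (223°, 437 m): east 437 sin 223° = -298.03, north 437 cos 223° = -319.60
Current position: (-823.18, 520.81). Target: (1206, -2131). Remaining: Δeast = 2029.18, Δnorth = -2651.81.
Bearing = atan2(2029.18, -2651.81) mod 360° = 142.58°; distance = √((2029.18)² + (-2651.81)²) = 3339.117 m.

143°, 3339 m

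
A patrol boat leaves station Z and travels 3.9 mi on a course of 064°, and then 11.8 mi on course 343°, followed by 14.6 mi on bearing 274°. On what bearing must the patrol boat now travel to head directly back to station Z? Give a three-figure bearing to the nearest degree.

134°

Leg 1 (064°, 3.9 mi): east 3.9 sin 64° = 3.51, north 3.9 cos 64° = 1.71
Leg 2 (343°, 11.8 mi): east 11.8 sin 343° = -3.45, north 11.8 cos 343° = 11.28
Leg 3 (274°, 14.6 mi): east 14.6 sin 274° = -14.56, north 14.6 cos 274° = 1.02
Net displacement: -14.51 east, 14.01 north. Direction back to start is (14.51, -14.01): bearing = atan2(14.51, -14.01) mod 360° = 134.00° ≈ 134°.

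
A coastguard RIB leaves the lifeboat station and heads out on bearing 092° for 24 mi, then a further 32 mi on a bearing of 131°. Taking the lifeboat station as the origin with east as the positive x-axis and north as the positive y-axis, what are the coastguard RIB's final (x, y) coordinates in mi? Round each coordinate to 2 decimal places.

Leg 1 (092°, 24 mi): east 24 sin 92° = 23.99, north 24 cos 92° = -0.84
Leg 2 (131°, 32 mi): east 32 sin 131° = 24.15, north 32 cos 131° = -20.99
Summing: 48.14 mi east, -21.83 mi north → (48.14, -21.83).

(48.14, -21.83)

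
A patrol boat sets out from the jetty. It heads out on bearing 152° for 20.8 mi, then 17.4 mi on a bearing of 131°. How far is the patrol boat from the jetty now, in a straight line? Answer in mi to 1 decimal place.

Leg 1 (152°, 20.8 mi): east 20.8 sin 152° = 9.77, north 20.8 cos 152° = -18.37
Leg 2 (131°, 17.4 mi): east 17.4 sin 131° = 13.13, north 17.4 cos 131° = -11.42
Net: 22.90 east, -29.78 north. Distance = √((22.90)² + (-29.78)²) = 37.565 mi.

37.6 mi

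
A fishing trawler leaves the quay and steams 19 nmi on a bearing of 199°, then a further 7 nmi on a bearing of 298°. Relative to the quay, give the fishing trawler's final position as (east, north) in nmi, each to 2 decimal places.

(-12.37, -14.68)

Leg 1 (199°, 19 nmi): east 19 sin 199° = -6.19, north 19 cos 199° = -17.96
Leg 2 (298°, 7 nmi): east 7 sin 298° = -6.18, north 7 cos 298° = 3.29
Summing: -12.37 nmi east, -14.68 nmi north → (-12.37, -14.68).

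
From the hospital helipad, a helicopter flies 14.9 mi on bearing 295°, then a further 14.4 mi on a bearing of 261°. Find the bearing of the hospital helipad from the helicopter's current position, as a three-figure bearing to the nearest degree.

098°

Leg 1 (295°, 14.9 mi): east 14.9 sin 295° = -13.50, north 14.9 cos 295° = 6.30
Leg 2 (261°, 14.4 mi): east 14.4 sin 261° = -14.22, north 14.4 cos 261° = -2.25
Net displacement: -27.73 east, 4.04 north. Direction back to start is (27.73, -4.04): bearing = atan2(27.73, -4.04) mod 360° = 98.30° ≈ 098°.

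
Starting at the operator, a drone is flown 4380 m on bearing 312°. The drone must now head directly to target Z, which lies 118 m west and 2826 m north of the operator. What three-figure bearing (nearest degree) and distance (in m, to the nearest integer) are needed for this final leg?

092°, 3139 m

Leg 1 (312°, 4380 m): east 4380 sin 312° = -3254.97, north 4380 cos 312° = 2930.79
Current position: (-3254.97, 2930.79). Target: (-118, 2826). Remaining: Δeast = 3136.97, Δnorth = -104.79.
Bearing = atan2(3136.97, -104.79) mod 360° = 91.91°; distance = √((3136.97)² + (-104.79)²) = 3138.724 m.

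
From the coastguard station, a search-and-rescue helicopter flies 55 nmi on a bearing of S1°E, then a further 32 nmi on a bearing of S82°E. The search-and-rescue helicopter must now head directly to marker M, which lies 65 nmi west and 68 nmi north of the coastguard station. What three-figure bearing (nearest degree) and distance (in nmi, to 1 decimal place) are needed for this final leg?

323°, 160.6 nmi

Leg 1 (S1°E, 55 nmi): east 55 sin 179° = 0.96, north 55 cos 179° = -54.99
Leg 2 (S82°E, 32 nmi): east 32 sin 98° = 31.69, north 32 cos 98° = -4.45
Current position: (32.65, -59.45). Target: (-65, 68). Remaining: Δeast = -97.65, Δnorth = 127.45.
Bearing = atan2(-97.65, 127.45) mod 360° = 322.54°; distance = √((-97.65)² + (127.45)²) = 160.554 nmi.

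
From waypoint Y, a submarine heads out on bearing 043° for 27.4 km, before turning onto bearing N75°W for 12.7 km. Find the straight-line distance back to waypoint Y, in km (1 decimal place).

24.2 km

Leg 1 (043°, 27.4 km): east 27.4 sin 43° = 18.69, north 27.4 cos 43° = 20.04
Leg 2 (N75°W, 12.7 km): east 12.7 sin 285° = -12.27, north 12.7 cos 285° = 3.29
Net: 6.42 east, 23.33 north. Distance = √((6.42)² + (23.33)²) = 24.193 km.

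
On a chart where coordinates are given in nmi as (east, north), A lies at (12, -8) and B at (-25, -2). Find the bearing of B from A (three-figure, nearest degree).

Δeast = -25 − 12 = -37.00; Δnorth = -2 − -8 = 6.00.
Bearing = atan2(Δeast, Δnorth) mod 360° = 279.21° ≈ 279°.

279°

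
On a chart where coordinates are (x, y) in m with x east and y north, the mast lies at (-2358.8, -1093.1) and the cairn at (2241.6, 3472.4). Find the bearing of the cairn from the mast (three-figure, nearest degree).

Δeast = 2241.6 − -2358.8 = 4600.40; Δnorth = 3472.4 − -1093.1 = 4565.50.
Bearing = atan2(Δeast, Δnorth) mod 360° = 45.22° ≈ 045°.

045°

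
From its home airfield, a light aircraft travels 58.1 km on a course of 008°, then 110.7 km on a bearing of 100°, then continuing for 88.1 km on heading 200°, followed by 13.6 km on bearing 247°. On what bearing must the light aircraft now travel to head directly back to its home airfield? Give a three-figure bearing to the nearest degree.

Leg 1 (008°, 58.1 km): east 58.1 sin 8° = 8.09, north 58.1 cos 8° = 57.53
Leg 2 (100°, 110.7 km): east 110.7 sin 100° = 109.02, north 110.7 cos 100° = -19.22
Leg 3 (200°, 88.1 km): east 88.1 sin 200° = -30.13, north 88.1 cos 200° = -82.79
Leg 4 (247°, 13.6 km): east 13.6 sin 247° = -12.52, north 13.6 cos 247° = -5.31
Net displacement: 74.45 east, -49.79 north. Direction back to start is (-74.45, 49.79): bearing = atan2(-74.45, 49.79) mod 360° = 303.77° ≈ 304°.

304°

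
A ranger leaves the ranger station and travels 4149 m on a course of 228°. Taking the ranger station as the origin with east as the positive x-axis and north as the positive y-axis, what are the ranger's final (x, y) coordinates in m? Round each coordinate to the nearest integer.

Leg 1 (228°, 4149 m): east 4149 sin 228° = -3083.31, north 4149 cos 228° = -2776.22
Summing: -3083.31 m east, -2776.22 m north → (-3083, -2776).

(-3083, -2776)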